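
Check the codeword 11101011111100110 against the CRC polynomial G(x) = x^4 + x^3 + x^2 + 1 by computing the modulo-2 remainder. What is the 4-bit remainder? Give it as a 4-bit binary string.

Modulo-2 division of 11101011111100110 by 11101:
  pos 0: 11101 XOR 11101 = 00000
  pos 6: 11111 XOR 11101 = 00010
  pos 9: 10100 XOR 11101 = 01001
  pos 10: 10011 XOR 11101 = 01110
  pos 11: 11101 XOR 11101 = 00000
Remainder = 0000 (zero — the frame passes the CRC check).

0000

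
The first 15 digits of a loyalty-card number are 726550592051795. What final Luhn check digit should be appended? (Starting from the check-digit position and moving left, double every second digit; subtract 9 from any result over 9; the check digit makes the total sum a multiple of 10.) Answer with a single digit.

Partial digits right→left: 5 9 7 1 5 0 2 9 5 0 5 5 6 2 7
Double every second digit counting from the check-digit position (so the 1st, 3rd, 5th, ... of the partial from the right).
  doubled (with −9 where >9): 1 5 1 4 1 1 3 5 → sum 21
  kept as-is: 9 1 0 9 0 5 2 → sum 26
Total = 21 + 26 = 47.
Check digit = (10 − (47 mod 10)) mod 10 = 3.

3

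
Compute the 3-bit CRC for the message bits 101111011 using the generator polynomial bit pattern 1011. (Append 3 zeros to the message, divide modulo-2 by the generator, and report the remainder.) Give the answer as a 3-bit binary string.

Append 3 zeros: 101111011000. Divide by 1011 (XOR where the leading bit is 1):
  pos 0: 1011 XOR 1011 = 0000
  pos 4: 1101 XOR 1011 = 0110
  pos 5: 1101 XOR 1011 = 0110
  pos 6: 1100 XOR 1011 = 0111
  pos 7: 1110 XOR 1011 = 0101
  pos 8: 1010 XOR 1011 = 0001
Remainder (last 3 bits) = 001. This is the CRC / FCS.

001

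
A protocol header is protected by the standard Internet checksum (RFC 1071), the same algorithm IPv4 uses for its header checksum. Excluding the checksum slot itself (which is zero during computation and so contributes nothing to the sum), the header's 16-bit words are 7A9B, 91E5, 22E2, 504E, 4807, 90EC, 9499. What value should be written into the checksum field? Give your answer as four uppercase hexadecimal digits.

One's-complement addition (fold any carry out of bit 15 back into bit 0):
  0x7A9B + 0x91E5 = 0x10C80 → wrap carry → 0x0C81
  0x0C81 + 0x22E2 = 0x02F63
  0x2F63 + 0x504E = 0x07FB1
  0x7FB1 + 0x4807 = 0x0C7B8
  0xC7B8 + 0x90EC = 0x158A4 → wrap carry → 0x58A5
  0x58A5 + 0x9499 = 0x0ED3E
One's-complement sum = 0xED3E.
Checksum = ~0xED3E & 0xFFFF = 0x12C1.

12C1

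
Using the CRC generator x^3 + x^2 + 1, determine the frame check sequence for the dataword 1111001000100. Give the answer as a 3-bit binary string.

001

Append 3 zeros: 1111001000100000. Divide by 1101 (XOR where the leading bit is 1):
  pos 0: 1111 XOR 1101 = 0010
  pos 2: 1000 XOR 1101 = 0101
  pos 3: 1011 XOR 1101 = 0110
  pos 4: 1100 XOR 1101 = 0001
  pos 7: 1001 XOR 1101 = 0100
  pos 8: 1000 XOR 1101 = 0101
  pos 9: 1010 XOR 1101 = 0111
  pos 10: 1110 XOR 1101 = 0011
  pos 12: 1100 XOR 1101 = 0001
Remainder (last 3 bits) = 001. This is the CRC / FCS.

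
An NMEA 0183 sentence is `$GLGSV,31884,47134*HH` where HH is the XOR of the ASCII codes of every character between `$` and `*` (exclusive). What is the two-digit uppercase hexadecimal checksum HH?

XOR the ASCII codes of the payload characters:
  'G' = 0x47 → acc = 0x47
  'L' = 0x4C → acc = 0x0B
  'G' = 0x47 → acc = 0x4C
  'S' = 0x53 → acc = 0x1F
  'V' = 0x56 → acc = 0x49
  ',' = 0x2C → acc = 0x65
  '3' = 0x33 → acc = 0x56
  '1' = 0x31 → acc = 0x67
  '8' = 0x38 → acc = 0x5F
  '8' = 0x38 → acc = 0x67
  '4' = 0x34 → acc = 0x53
  ',' = 0x2C → acc = 0x7F
  '4' = 0x34 → acc = 0x4B
  '7' = 0x37 → acc = 0x7C
  '1' = 0x31 → acc = 0x4D
  '3' = 0x33 → acc = 0x7E
  '4' = 0x34 → acc = 0x4A
Checksum = 0x4A.

4A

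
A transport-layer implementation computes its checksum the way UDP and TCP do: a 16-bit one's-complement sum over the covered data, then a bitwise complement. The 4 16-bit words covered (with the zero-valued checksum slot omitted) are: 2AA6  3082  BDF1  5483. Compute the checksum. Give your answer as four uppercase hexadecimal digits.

9262

One's-complement addition (fold any carry out of bit 15 back into bit 0):
  0x2AA6 + 0x3082 = 0x05B28
  0x5B28 + 0xBDF1 = 0x11919 → wrap carry → 0x191A
  0x191A + 0x5483 = 0x06D9D
One's-complement sum = 0x6D9D.
Checksum = ~0x6D9D & 0xFFFF = 0x9262.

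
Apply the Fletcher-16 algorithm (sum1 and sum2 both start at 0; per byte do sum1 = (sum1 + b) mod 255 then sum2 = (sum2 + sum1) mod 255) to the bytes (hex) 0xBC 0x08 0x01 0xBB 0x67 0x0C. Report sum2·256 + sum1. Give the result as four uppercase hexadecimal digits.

Running sums (mod 255):
  after byte 0 (0xBC): sum1=188, sum2=188
  after byte 1 (0x08): sum1=196, sum2=129
  after byte 2 (0x01): sum1=197, sum2=71
  after byte 3 (0xBB): sum1=129, sum2=200
  after byte 4 (0x67): sum1=232, sum2=177
  after byte 5 (0x0C): sum1=244, sum2=166
Checksum = sum2·256 + sum1 = 166·256 + 244 = 42740 = 0xA6F4.

A6F4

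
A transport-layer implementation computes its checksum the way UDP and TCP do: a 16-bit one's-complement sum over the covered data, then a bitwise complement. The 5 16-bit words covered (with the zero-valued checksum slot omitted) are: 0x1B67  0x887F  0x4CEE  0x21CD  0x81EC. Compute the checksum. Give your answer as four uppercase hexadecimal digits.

6B71

One's-complement addition (fold any carry out of bit 15 back into bit 0):
  0x1B67 + 0x887F = 0x0A3E6
  0xA3E6 + 0x4CEE = 0x0F0D4
  0xF0D4 + 0x21CD = 0x112A1 → wrap carry → 0x12A2
  0x12A2 + 0x81EC = 0x0948E
One's-complement sum = 0x948E.
Checksum = ~0x948E & 0xFFFF = 0x6B71.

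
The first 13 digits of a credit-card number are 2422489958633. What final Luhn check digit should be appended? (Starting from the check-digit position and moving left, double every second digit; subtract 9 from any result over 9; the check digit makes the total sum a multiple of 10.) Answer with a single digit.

Partial digits right→left: 3 3 6 8 5 9 9 8 4 2 2 4 2
Double every second digit counting from the check-digit position (so the 1st, 3rd, 5th, ... of the partial from the right).
  doubled (with −9 where >9): 6 3 1 9 8 4 4 → sum 35
  kept as-is: 3 8 9 8 2 4 → sum 34
Total = 35 + 34 = 69.
Check digit = (10 − (69 mod 10)) mod 10 = 1.

1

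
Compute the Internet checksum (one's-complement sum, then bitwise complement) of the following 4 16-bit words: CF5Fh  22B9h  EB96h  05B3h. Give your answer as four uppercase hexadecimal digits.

One's-complement addition (fold any carry out of bit 15 back into bit 0):
  0xCF5F + 0x22B9 = 0x0F218
  0xF218 + 0xEB96 = 0x1DDAE → wrap carry → 0xDDAF
  0xDDAF + 0x05B3 = 0x0E362
One's-complement sum = 0xE362.
Checksum = ~0xE362 & 0xFFFF = 0x1C9D.

1C9D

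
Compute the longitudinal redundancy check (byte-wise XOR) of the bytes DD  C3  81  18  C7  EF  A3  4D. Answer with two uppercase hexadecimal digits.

41

XOR the bytes together:
  start with 0xDD
  0xDD ⊕ 0xC3 = 0x1E
  0x1E ⊕ 0x81 = 0x9F
  0x9F ⊕ 0x18 = 0x87
  0x87 ⊕ 0xC7 = 0x40
  0x40 ⊕ 0xEF = 0xAF
  0xAF ⊕ 0xA3 = 0x0C
  0x0C ⊕ 0x4D = 0x41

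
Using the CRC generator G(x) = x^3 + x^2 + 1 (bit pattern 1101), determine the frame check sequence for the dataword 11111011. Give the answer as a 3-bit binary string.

Append 3 zeros: 11111011000. Divide by 1101 (XOR where the leading bit is 1):
  pos 0: 1111 XOR 1101 = 0010
  pos 2: 1010 XOR 1101 = 0111
  pos 3: 1111 XOR 1101 = 0010
  pos 5: 1010 XOR 1101 = 0111
  pos 6: 1110 XOR 1101 = 0011
Remainder (last 3 bits) = 110. This is the CRC / FCS.

110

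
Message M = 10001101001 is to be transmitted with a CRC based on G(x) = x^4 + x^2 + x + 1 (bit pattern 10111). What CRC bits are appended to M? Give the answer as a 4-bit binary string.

1011

Append 4 zeros: 100011010010000. Divide by 10111 (XOR where the leading bit is 1):
  pos 0: 10001 XOR 10111 = 00110
  pos 2: 11010 XOR 10111 = 01101
  pos 3: 11011 XOR 10111 = 01100
  pos 4: 11000 XOR 10111 = 01111
  pos 5: 11110 XOR 10111 = 01001
  pos 6: 10011 XOR 10111 = 00100
  pos 8: 10000 XOR 10111 = 00111
  pos 10: 11100 XOR 10111 = 01011
Remainder (last 4 bits) = 1011. This is the CRC / FCS.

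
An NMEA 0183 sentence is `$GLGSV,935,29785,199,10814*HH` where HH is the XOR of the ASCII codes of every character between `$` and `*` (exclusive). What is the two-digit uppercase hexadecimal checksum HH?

XOR the ASCII codes of the payload characters:
  'G' = 0x47 → acc = 0x47
  'L' = 0x4C → acc = 0x0B
  'G' = 0x47 → acc = 0x4C
  'S' = 0x53 → acc = 0x1F
  'V' = 0x56 → acc = 0x49
  ',' = 0x2C → acc = 0x65
  '9' = 0x39 → acc = 0x5C
  '3' = 0x33 → acc = 0x6F
  '5' = 0x35 → acc = 0x5A
  ',' = 0x2C → acc = 0x76
  '2' = 0x32 → acc = 0x44
  '9' = 0x39 → acc = 0x7D
  '7' = 0x37 → acc = 0x4A
  '8' = 0x38 → acc = 0x72
  '5' = 0x35 → acc = 0x47
  ',' = 0x2C → acc = 0x6B
  '1' = 0x31 → acc = 0x5A
  '9' = 0x39 → acc = 0x63
  '9' = 0x39 → acc = 0x5A
  ',' = 0x2C → acc = 0x76
  '1' = 0x31 → acc = 0x47
  '0' = 0x30 → acc = 0x77
  '8' = 0x38 → acc = 0x4F
  '1' = 0x31 → acc = 0x7E
  '4' = 0x34 → acc = 0x4A
Checksum = 0x4A.

4A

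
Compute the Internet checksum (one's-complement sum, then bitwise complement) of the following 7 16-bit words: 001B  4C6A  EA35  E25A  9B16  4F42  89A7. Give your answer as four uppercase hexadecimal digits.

One's-complement addition (fold any carry out of bit 15 back into bit 0):
  0x001B + 0x4C6A = 0x04C85
  0x4C85 + 0xEA35 = 0x136BA → wrap carry → 0x36BB
  0x36BB + 0xE25A = 0x11915 → wrap carry → 0x1916
  0x1916 + 0x9B16 = 0x0B42C
  0xB42C + 0x4F42 = 0x1036E → wrap carry → 0x036F
  0x036F + 0x89A7 = 0x08D16
One's-complement sum = 0x8D16.
Checksum = ~0x8D16 & 0xFFFF = 0x72E9.

72E9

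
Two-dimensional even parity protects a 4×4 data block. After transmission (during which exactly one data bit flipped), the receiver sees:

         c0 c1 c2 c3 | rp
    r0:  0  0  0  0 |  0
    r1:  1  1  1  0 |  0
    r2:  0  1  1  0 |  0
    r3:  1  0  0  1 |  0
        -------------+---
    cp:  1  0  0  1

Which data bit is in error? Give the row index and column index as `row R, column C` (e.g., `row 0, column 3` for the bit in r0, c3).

row 1, column 0

Recompute each row's even parity and compare to rp:
  r0: data parity 0, sent rp 0 → ok
  r1: data parity 1, sent rp 0 → mismatch
  r2: data parity 0, sent rp 0 → ok
  r3: data parity 0, sent rp 0 → ok
Recompute each column's even parity and compare to cp:
  c0: data parity 0, sent cp 1 → mismatch
  c1: data parity 0, sent cp 0 → ok
  c2: data parity 0, sent cp 0 → ok
  c3: data parity 1, sent cp 1 → ok
Exactly one row (r1) and one column (c0) fail → the flipped bit is at their intersection.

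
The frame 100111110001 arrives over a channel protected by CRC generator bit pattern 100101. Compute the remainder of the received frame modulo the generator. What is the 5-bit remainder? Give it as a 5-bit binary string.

Modulo-2 division of 100111110001 by 100101:
  pos 0: 100111 XOR 100101 = 000010
  pos 4: 101100 XOR 100101 = 001001
  pos 6: 100101 XOR 100101 = 000000
Remainder = 00000 (zero — the frame passes the CRC check).

00000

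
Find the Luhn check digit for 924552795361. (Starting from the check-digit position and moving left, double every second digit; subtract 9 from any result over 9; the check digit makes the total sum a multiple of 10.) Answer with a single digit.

8

Partial digits right→left: 1 6 3 5 9 7 2 5 5 4 2 9
Double every second digit counting from the check-digit position (so the 1st, 3rd, 5th, ... of the partial from the right).
  doubled (with −9 where >9): 2 6 9 4 1 4 → sum 26
  kept as-is: 6 5 7 5 4 9 → sum 36
Total = 26 + 36 = 62.
Check digit = (10 − (62 mod 10)) mod 10 = 8.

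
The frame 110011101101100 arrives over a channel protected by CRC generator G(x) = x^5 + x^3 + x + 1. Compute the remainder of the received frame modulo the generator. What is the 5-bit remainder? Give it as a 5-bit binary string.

11010

Modulo-2 division of 110011101101100 by 101011:
  pos 0: 110011 XOR 101011 = 011000
  pos 1: 110001 XOR 101011 = 011010
  pos 2: 110100 XOR 101011 = 011111
  pos 3: 111111 XOR 101011 = 010100
  pos 4: 101001 XOR 101011 = 000010
  pos 8: 100110 XOR 101011 = 001101
Remainder = 11010 (nonzero — an error is detected).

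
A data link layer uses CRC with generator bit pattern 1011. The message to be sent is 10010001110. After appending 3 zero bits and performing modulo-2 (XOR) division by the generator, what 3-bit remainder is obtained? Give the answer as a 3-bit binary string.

010

Append 3 zeros: 10010001110000. Divide by 1011 (XOR where the leading bit is 1):
  pos 0: 1001 XOR 1011 = 0010
  pos 2: 1000 XOR 1011 = 0011
  pos 4: 1101 XOR 1011 = 0110
  pos 5: 1101 XOR 1011 = 0110
  pos 6: 1101 XOR 1011 = 0110
  pos 7: 1100 XOR 1011 = 0111
  pos 8: 1110 XOR 1011 = 0101
  pos 9: 1010 XOR 1011 = 0001
Remainder (last 3 bits) = 010. This is the CRC / FCS.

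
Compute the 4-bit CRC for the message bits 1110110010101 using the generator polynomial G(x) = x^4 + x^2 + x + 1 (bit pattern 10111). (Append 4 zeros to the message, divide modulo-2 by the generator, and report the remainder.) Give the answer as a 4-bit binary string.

Append 4 zeros: 11101100101010000. Divide by 10111 (XOR where the leading bit is 1):
  pos 0: 11101 XOR 10111 = 01010
  pos 1: 10101 XOR 10111 = 00010
  pos 4: 10001 XOR 10111 = 00110
  pos 6: 11001 XOR 10111 = 01110
  pos 7: 11100 XOR 10111 = 01011
  pos 8: 10111 XOR 10111 = 00000
Remainder (last 4 bits) = 0000. This is the CRC / FCS.

0000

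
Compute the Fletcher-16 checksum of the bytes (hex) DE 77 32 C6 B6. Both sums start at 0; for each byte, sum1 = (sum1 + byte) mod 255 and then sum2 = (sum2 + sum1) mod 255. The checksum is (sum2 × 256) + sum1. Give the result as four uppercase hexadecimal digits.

Running sums (mod 255):
  after byte 0 (DE): sum1=222, sum2=222
  after byte 1 (77): sum1=86, sum2=53
  after byte 2 (32): sum1=136, sum2=189
  after byte 3 (C6): sum1=79, sum2=13
  after byte 4 (B6): sum1=6, sum2=19
Checksum = sum2·256 + sum1 = 19·256 + 6 = 4870 = 0x1306.

1306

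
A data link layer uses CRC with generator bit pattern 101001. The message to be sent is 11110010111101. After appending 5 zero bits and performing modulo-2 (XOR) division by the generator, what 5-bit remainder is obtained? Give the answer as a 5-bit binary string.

00101

Append 5 zeros: 1111001011110100000. Divide by 101001 (XOR where the leading bit is 1):
  pos 0: 111100 XOR 101001 = 010101
  pos 1: 101011 XOR 101001 = 000010
  pos 5: 100111 XOR 101001 = 001110
  pos 7: 111010 XOR 101001 = 010011
  pos 8: 100111 XOR 101001 = 001110
  pos 10: 111000 XOR 101001 = 010001
  pos 11: 100010 XOR 101001 = 001011
  pos 13: 101100 XOR 101001 = 000101
Remainder (last 5 bits) = 00101. This is the CRC / FCS.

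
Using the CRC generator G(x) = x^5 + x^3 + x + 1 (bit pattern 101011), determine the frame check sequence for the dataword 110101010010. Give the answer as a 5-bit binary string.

Append 5 zeros: 11010101001000000. Divide by 101011 (XOR where the leading bit is 1):
  pos 0: 110101 XOR 101011 = 011110
  pos 1: 111100 XOR 101011 = 010111
  pos 2: 101111 XOR 101011 = 000100
  pos 5: 100001 XOR 101011 = 001010
  pos 7: 101000 XOR 101011 = 000011
  pos 11: 110000 XOR 101011 = 011011
Remainder (last 5 bits) = 11011. This is the CRC / FCS.

11011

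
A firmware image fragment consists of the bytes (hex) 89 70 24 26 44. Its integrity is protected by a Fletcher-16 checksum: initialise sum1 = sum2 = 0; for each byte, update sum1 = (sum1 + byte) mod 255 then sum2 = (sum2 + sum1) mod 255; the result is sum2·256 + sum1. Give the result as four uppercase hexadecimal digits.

6E88

Running sums (mod 255):
  after byte 0 (89): sum1=137, sum2=137
  after byte 1 (70): sum1=249, sum2=131
  after byte 2 (24): sum1=30, sum2=161
  after byte 3 (26): sum1=68, sum2=229
  after byte 4 (44): sum1=136, sum2=110
Checksum = sum2·256 + sum1 = 110·256 + 136 = 28296 = 0x6E88.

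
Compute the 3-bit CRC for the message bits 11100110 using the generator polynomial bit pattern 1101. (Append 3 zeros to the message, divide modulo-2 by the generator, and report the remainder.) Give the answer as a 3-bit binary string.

Append 3 zeros: 11100110000. Divide by 1101 (XOR where the leading bit is 1):
  pos 0: 1110 XOR 1101 = 0011
  pos 2: 1101 XOR 1101 = 0000
  pos 6: 1000 XOR 1101 = 0101
  pos 7: 1010 XOR 1101 = 0111
Remainder (last 3 bits) = 111. This is the CRC / FCS.

111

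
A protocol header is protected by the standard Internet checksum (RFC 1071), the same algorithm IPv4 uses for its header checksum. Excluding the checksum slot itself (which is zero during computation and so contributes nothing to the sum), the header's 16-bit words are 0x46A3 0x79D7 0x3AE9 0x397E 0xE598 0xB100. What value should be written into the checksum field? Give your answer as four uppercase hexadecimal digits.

3484

One's-complement addition (fold any carry out of bit 15 back into bit 0):
  0x46A3 + 0x79D7 = 0x0C07A
  0xC07A + 0x3AE9 = 0x0FB63
  0xFB63 + 0x397E = 0x134E1 → wrap carry → 0x34E2
  0x34E2 + 0xE598 = 0x11A7A → wrap carry → 0x1A7B
  0x1A7B + 0xB100 = 0x0CB7B
One's-complement sum = 0xCB7B.
Checksum = ~0xCB7B & 0xFFFF = 0x3484.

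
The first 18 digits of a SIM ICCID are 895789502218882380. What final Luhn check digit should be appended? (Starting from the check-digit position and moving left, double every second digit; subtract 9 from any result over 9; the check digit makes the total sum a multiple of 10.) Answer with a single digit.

Partial digits right→left: 0 8 3 2 8 8 8 1 2 2 0 5 9 8 7 5 9 8
Double every second digit counting from the check-digit position (so the 1st, 3rd, 5th, ... of the partial from the right).
  doubled (with −9 where >9): 0 6 7 7 4 0 9 5 9 → sum 47
  kept as-is: 8 2 8 1 2 5 8 5 8 → sum 47
Total = 47 + 47 = 94.
Check digit = (10 − (94 mod 10)) mod 10 = 6.

6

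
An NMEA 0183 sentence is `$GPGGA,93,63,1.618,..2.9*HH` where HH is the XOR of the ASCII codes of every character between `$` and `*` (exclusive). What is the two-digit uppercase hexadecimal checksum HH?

XOR the ASCII codes of the payload characters:
  'G' = 0x47 → acc = 0x47
  'P' = 0x50 → acc = 0x17
  'G' = 0x47 → acc = 0x50
  'G' = 0x47 → acc = 0x17
  'A' = 0x41 → acc = 0x56
  ',' = 0x2C → acc = 0x7A
  '9' = 0x39 → acc = 0x43
  '3' = 0x33 → acc = 0x70
  ',' = 0x2C → acc = 0x5C
  '6' = 0x36 → acc = 0x6A
  '3' = 0x33 → acc = 0x59
  ',' = 0x2C → acc = 0x75
  '1' = 0x31 → acc = 0x44
  '.' = 0x2E → acc = 0x6A
  '6' = 0x36 → acc = 0x5C
  '1' = 0x31 → acc = 0x6D
  '8' = 0x38 → acc = 0x55
  ',' = 0x2C → acc = 0x79
  '.' = 0x2E → acc = 0x57
  '.' = 0x2E → acc = 0x79
  '2' = 0x32 → acc = 0x4B
  '.' = 0x2E → acc = 0x65
  '9' = 0x39 → acc = 0x5C
Checksum = 0x5C.

5C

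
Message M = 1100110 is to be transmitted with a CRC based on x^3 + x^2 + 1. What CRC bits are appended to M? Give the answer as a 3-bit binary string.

010

Append 3 zeros: 1100110000. Divide by 1101 (XOR where the leading bit is 1):
  pos 0: 1100 XOR 1101 = 0001
  pos 3: 1110 XOR 1101 = 0011
  pos 5: 1100 XOR 1101 = 0001
Remainder (last 3 bits) = 010. This is the CRC / FCS.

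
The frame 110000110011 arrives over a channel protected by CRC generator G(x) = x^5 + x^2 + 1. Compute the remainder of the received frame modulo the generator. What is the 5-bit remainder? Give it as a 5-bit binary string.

Modulo-2 division of 110000110011 by 100101:
  pos 0: 110000 XOR 100101 = 010101
  pos 1: 101011 XOR 100101 = 001110
  pos 3: 111010 XOR 100101 = 011111
  pos 4: 111110 XOR 100101 = 011011
  pos 5: 110111 XOR 100101 = 010010
  pos 6: 100101 XOR 100101 = 000000
Remainder = 00000 (zero — the frame passes the CRC check).

00000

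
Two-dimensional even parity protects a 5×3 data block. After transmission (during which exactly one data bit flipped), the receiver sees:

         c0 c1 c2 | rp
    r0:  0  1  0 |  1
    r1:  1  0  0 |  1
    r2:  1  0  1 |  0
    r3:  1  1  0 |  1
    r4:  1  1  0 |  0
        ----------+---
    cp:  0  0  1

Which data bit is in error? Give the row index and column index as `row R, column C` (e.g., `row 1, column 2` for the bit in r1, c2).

row 3, column 1

Recompute each row's even parity and compare to rp:
  r0: data parity 1, sent rp 1 → ok
  r1: data parity 1, sent rp 1 → ok
  r2: data parity 0, sent rp 0 → ok
  r3: data parity 0, sent rp 1 → mismatch
  r4: data parity 0, sent rp 0 → ok
Recompute each column's even parity and compare to cp:
  c0: data parity 0, sent cp 0 → ok
  c1: data parity 1, sent cp 0 → mismatch
  c2: data parity 1, sent cp 1 → ok
Exactly one row (r3) and one column (c1) fail → the flipped bit is at their intersection.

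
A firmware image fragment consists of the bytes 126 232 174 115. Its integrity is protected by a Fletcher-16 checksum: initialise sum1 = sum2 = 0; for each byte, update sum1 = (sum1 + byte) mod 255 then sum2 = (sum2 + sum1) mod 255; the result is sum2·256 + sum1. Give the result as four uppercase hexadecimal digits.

Running sums (mod 255):
  after byte 0 (126): sum1=126, sum2=126
  after byte 1 (232): sum1=103, sum2=229
  after byte 2 (174): sum1=22, sum2=251
  after byte 3 (115): sum1=137, sum2=133
Checksum = sum2·256 + sum1 = 133·256 + 137 = 34185 = 0x8589.

8589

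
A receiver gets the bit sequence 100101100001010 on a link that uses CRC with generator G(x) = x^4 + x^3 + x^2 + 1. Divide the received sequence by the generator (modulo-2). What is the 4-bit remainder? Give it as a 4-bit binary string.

Modulo-2 division of 100101100001010 by 11101:
  pos 0: 10010 XOR 11101 = 01111
  pos 1: 11111 XOR 11101 = 00010
  pos 4: 10100 XOR 11101 = 01001
  pos 5: 10010 XOR 11101 = 01111
  pos 6: 11110 XOR 11101 = 00011
  pos 9: 11101 XOR 11101 = 00000
Remainder = 0000 (zero — the frame passes the CRC check).

0000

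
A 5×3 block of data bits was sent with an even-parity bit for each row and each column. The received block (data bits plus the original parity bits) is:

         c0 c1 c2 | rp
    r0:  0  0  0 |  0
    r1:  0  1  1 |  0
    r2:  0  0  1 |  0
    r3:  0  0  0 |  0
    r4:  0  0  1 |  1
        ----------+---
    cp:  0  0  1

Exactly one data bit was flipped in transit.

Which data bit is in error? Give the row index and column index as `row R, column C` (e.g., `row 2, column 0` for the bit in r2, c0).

Recompute each row's even parity and compare to rp:
  r0: data parity 0, sent rp 0 → ok
  r1: data parity 0, sent rp 0 → ok
  r2: data parity 1, sent rp 0 → mismatch
  r3: data parity 0, sent rp 0 → ok
  r4: data parity 1, sent rp 1 → ok
Recompute each column's even parity and compare to cp:
  c0: data parity 0, sent cp 0 → ok
  c1: data parity 1, sent cp 0 → mismatch
  c2: data parity 1, sent cp 1 → ok
Exactly one row (r2) and one column (c1) fail → the flipped bit is at their intersection.

row 2, column 1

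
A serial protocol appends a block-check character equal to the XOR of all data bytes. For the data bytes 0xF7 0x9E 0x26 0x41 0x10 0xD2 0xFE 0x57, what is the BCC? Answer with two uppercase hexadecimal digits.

65

XOR the bytes together:
  start with 0xF7
  0xF7 ⊕ 0x9E = 0x69
  0x69 ⊕ 0x26 = 0x4F
  0x4F ⊕ 0x41 = 0x0E
  0x0E ⊕ 0x10 = 0x1E
  0x1E ⊕ 0xD2 = 0xCC
  0xCC ⊕ 0xFE = 0x32
  0x32 ⊕ 0x57 = 0x65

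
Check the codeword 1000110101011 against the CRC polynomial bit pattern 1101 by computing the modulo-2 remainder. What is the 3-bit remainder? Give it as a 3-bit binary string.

Modulo-2 division of 1000110101011 by 1101:
  pos 0: 1000 XOR 1101 = 0101
  pos 1: 1011 XOR 1101 = 0110
  pos 2: 1101 XOR 1101 = 0000
  pos 7: 1010 XOR 1101 = 0111
  pos 8: 1111 XOR 1101 = 0010
Remainder = 101 (nonzero — an error is detected).

101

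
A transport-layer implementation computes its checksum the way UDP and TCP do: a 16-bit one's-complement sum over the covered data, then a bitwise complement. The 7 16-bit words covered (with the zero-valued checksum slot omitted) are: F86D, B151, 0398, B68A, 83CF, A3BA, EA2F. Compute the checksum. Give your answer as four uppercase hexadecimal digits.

One's-complement addition (fold any carry out of bit 15 back into bit 0):
  0xF86D + 0xB151 = 0x1A9BE → wrap carry → 0xA9BF
  0xA9BF + 0x0398 = 0x0AD57
  0xAD57 + 0xB68A = 0x163E1 → wrap carry → 0x63E2
  0x63E2 + 0x83CF = 0x0E7B1
  0xE7B1 + 0xA3BA = 0x18B6B → wrap carry → 0x8B6C
  0x8B6C + 0xEA2F = 0x1759B → wrap carry → 0x759C
One's-complement sum = 0x759C.
Checksum = ~0x759C & 0xFFFF = 0x8A63.

8A63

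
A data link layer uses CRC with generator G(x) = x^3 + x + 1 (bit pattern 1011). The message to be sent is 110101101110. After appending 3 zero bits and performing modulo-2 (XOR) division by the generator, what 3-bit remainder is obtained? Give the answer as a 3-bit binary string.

Append 3 zeros: 110101101110000. Divide by 1011 (XOR where the leading bit is 1):
  pos 0: 1101 XOR 1011 = 0110
  pos 1: 1100 XOR 1011 = 0111
  pos 2: 1111 XOR 1011 = 0100
  pos 3: 1001 XOR 1011 = 0010
  pos 5: 1001 XOR 1011 = 0010
  pos 7: 1011 XOR 1011 = 0000
Remainder (last 3 bits) = 000. This is the CRC / FCS.

000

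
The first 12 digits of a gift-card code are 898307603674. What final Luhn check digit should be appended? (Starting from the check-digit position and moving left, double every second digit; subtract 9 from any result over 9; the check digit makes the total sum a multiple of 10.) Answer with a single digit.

7

Partial digits right→left: 4 7 6 3 0 6 7 0 3 8 9 8
Double every second digit counting from the check-digit position (so the 1st, 3rd, 5th, ... of the partial from the right).
  doubled (with −9 where >9): 8 3 0 5 6 9 → sum 31
  kept as-is: 7 3 6 0 8 8 → sum 32
Total = 31 + 32 = 63.
Check digit = (10 − (63 mod 10)) mod 10 = 7.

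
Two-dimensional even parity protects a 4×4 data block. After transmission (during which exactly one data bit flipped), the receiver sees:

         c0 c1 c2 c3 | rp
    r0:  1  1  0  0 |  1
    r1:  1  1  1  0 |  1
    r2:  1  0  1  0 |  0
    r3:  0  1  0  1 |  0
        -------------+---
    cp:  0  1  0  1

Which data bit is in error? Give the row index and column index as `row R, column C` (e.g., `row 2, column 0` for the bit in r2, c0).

Recompute each row's even parity and compare to rp:
  r0: data parity 0, sent rp 1 → mismatch
  r1: data parity 1, sent rp 1 → ok
  r2: data parity 0, sent rp 0 → ok
  r3: data parity 0, sent rp 0 → ok
Recompute each column's even parity and compare to cp:
  c0: data parity 1, sent cp 0 → mismatch
  c1: data parity 1, sent cp 1 → ok
  c2: data parity 0, sent cp 0 → ok
  c3: data parity 1, sent cp 1 → ok
Exactly one row (r0) and one column (c0) fail → the flipped bit is at their intersection.

row 0, column 0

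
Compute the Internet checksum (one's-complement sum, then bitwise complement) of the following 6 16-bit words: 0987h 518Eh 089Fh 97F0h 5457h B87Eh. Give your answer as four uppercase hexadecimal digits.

F784

One's-complement addition (fold any carry out of bit 15 back into bit 0):
  0x0987 + 0x518E = 0x05B15
  0x5B15 + 0x089F = 0x063B4
  0x63B4 + 0x97F0 = 0x0FBA4
  0xFBA4 + 0x5457 = 0x14FFB → wrap carry → 0x4FFC
  0x4FFC + 0xB87E = 0x1087A → wrap carry → 0x087B
One's-complement sum = 0x087B.
Checksum = ~0x087B & 0xFFFF = 0xF784.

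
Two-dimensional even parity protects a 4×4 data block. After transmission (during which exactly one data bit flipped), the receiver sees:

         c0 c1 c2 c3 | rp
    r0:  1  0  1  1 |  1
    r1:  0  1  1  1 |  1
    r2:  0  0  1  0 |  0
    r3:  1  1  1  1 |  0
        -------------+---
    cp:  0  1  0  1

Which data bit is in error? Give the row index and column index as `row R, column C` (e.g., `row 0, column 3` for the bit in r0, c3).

Recompute each row's even parity and compare to rp:
  r0: data parity 1, sent rp 1 → ok
  r1: data parity 1, sent rp 1 → ok
  r2: data parity 1, sent rp 0 → mismatch
  r3: data parity 0, sent rp 0 → ok
Recompute each column's even parity and compare to cp:
  c0: data parity 0, sent cp 0 → ok
  c1: data parity 0, sent cp 1 → mismatch
  c2: data parity 0, sent cp 0 → ok
  c3: data parity 1, sent cp 1 → ok
Exactly one row (r2) and one column (c1) fail → the flipped bit is at their intersection.

row 2, column 1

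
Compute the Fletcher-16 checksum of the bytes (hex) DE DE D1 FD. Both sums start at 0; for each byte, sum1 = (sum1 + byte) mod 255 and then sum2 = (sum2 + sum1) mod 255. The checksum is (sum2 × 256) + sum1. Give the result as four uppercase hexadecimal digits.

B98D

Running sums (mod 255):
  after byte 0 (DE): sum1=222, sum2=222
  after byte 1 (DE): sum1=189, sum2=156
  after byte 2 (D1): sum1=143, sum2=44
  after byte 3 (FD): sum1=141, sum2=185
Checksum = sum2·256 + sum1 = 185·256 + 141 = 47501 = 0xB98D.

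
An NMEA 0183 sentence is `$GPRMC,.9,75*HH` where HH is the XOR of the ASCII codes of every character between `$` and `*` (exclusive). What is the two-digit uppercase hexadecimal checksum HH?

5E

XOR the ASCII codes of the payload characters:
  'G' = 0x47 → acc = 0x47
  'P' = 0x50 → acc = 0x17
  'R' = 0x52 → acc = 0x45
  'M' = 0x4D → acc = 0x08
  'C' = 0x43 → acc = 0x4B
  ',' = 0x2C → acc = 0x67
  '.' = 0x2E → acc = 0x49
  '9' = 0x39 → acc = 0x70
  ',' = 0x2C → acc = 0x5C
  '7' = 0x37 → acc = 0x6B
  '5' = 0x35 → acc = 0x5E
Checksum = 0x5E.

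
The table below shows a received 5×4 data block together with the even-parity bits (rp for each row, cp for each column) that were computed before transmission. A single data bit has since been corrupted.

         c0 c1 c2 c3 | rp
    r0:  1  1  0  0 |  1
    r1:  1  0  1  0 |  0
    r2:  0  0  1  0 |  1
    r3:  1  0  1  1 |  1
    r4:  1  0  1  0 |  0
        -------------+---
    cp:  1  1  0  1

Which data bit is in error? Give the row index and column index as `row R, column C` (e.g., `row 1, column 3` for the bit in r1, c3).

row 0, column 0

Recompute each row's even parity and compare to rp:
  r0: data parity 0, sent rp 1 → mismatch
  r1: data parity 0, sent rp 0 → ok
  r2: data parity 1, sent rp 1 → ok
  r3: data parity 1, sent rp 1 → ok
  r4: data parity 0, sent rp 0 → ok
Recompute each column's even parity and compare to cp:
  c0: data parity 0, sent cp 1 → mismatch
  c1: data parity 1, sent cp 1 → ok
  c2: data parity 0, sent cp 0 → ok
  c3: data parity 1, sent cp 1 → ok
Exactly one row (r0) and one column (c0) fail → the flipped bit is at their intersection.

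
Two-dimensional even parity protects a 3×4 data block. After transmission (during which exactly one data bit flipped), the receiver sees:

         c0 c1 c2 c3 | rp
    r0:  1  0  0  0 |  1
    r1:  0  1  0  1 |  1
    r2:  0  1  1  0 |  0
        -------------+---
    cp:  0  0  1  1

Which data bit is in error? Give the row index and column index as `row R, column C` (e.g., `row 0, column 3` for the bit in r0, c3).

row 1, column 0

Recompute each row's even parity and compare to rp:
  r0: data parity 1, sent rp 1 → ok
  r1: data parity 0, sent rp 1 → mismatch
  r2: data parity 0, sent rp 0 → ok
Recompute each column's even parity and compare to cp:
  c0: data parity 1, sent cp 0 → mismatch
  c1: data parity 0, sent cp 0 → ok
  c2: data parity 1, sent cp 1 → ok
  c3: data parity 1, sent cp 1 → ok
Exactly one row (r1) and one column (c0) fail → the flipped bit is at their intersection.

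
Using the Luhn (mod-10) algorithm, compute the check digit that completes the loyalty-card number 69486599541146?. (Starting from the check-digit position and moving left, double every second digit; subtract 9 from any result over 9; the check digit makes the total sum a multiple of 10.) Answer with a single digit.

6

Partial digits right→left: 6 4 1 1 4 5 9 9 5 6 8 4 9 6
Double every second digit counting from the check-digit position (so the 1st, 3rd, 5th, ... of the partial from the right).
  doubled (with −9 where >9): 3 2 8 9 1 7 9 → sum 39
  kept as-is: 4 1 5 9 6 4 6 → sum 35
Total = 39 + 35 = 74.
Check digit = (10 − (74 mod 10)) mod 10 = 6.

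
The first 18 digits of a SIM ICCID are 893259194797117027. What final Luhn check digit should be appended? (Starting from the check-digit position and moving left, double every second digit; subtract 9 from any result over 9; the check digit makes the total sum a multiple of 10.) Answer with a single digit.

2

Partial digits right→left: 7 2 0 7 1 1 7 9 7 4 9 1 9 5 2 3 9 8
Double every second digit counting from the check-digit position (so the 1st, 3rd, 5th, ... of the partial from the right).
  doubled (with −9 where >9): 5 0 2 5 5 9 9 4 9 → sum 48
  kept as-is: 2 7 1 9 4 1 5 3 8 → sum 40
Total = 48 + 40 = 88.
Check digit = (10 − (88 mod 10)) mod 10 = 2.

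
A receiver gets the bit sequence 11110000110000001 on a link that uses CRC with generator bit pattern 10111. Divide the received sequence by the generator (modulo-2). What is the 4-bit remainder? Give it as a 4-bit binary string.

1110

Modulo-2 division of 11110000110000001 by 10111:
  pos 0: 11110 XOR 10111 = 01001
  pos 1: 10010 XOR 10111 = 00101
  pos 3: 10100 XOR 10111 = 00011
  pos 6: 11110 XOR 10111 = 01001
  pos 7: 10010 XOR 10111 = 00101
  pos 9: 10100 XOR 10111 = 00011
  pos 12: 11001 XOR 10111 = 01110
Remainder = 1110 (nonzero — an error is detected).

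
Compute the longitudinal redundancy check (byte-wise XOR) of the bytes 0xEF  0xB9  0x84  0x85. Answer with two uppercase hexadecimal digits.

XOR the bytes together:
  start with 0xEF
  0xEF ⊕ 0xB9 = 0x56
  0x56 ⊕ 0x84 = 0xD2
  0xD2 ⊕ 0x85 = 0x57

57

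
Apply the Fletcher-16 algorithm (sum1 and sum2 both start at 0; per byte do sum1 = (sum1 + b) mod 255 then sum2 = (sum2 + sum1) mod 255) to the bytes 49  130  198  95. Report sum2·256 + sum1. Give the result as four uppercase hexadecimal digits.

39D9

Running sums (mod 255):
  after byte 0 (49): sum1=49, sum2=49
  after byte 1 (130): sum1=179, sum2=228
  after byte 2 (198): sum1=122, sum2=95
  after byte 3 (95): sum1=217, sum2=57
Checksum = sum2·256 + sum1 = 57·256 + 217 = 14809 = 0x39D9.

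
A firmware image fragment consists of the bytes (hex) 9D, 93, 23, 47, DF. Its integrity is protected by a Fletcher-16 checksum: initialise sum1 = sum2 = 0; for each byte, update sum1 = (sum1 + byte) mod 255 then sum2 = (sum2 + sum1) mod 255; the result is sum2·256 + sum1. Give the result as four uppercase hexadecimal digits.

3A7B

Running sums (mod 255):
  after byte 0 (9D): sum1=157, sum2=157
  after byte 1 (93): sum1=49, sum2=206
  after byte 2 (23): sum1=84, sum2=35
  after byte 3 (47): sum1=155, sum2=190
  after byte 4 (DF): sum1=123, sum2=58
Checksum = sum2·256 + sum1 = 58·256 + 123 = 14971 = 0x3A7B.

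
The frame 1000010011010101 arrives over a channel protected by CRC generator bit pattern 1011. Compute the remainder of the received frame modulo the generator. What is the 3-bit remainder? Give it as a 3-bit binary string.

110

Modulo-2 division of 1000010011010101 by 1011:
  pos 0: 1000 XOR 1011 = 0011
  pos 2: 1101 XOR 1011 = 0110
  pos 3: 1100 XOR 1011 = 0111
  pos 4: 1110 XOR 1011 = 0101
  pos 5: 1011 XOR 1011 = 0000
  pos 9: 1010 XOR 1011 = 0001
  pos 12: 1101 XOR 1011 = 0110
Remainder = 110 (nonzero — an error is detected).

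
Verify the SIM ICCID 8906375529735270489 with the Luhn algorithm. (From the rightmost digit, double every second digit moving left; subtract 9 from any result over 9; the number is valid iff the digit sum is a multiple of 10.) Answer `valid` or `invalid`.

invalid

From the right, keep odd positions and double even positions (subtract 9 from any doubled value over 9):
  doubled (positions 2,4,...): 7 0 4 6 9 1 5 3 9 → sum 44
  kept (positions 1,3,...): 9 4 7 5 7 2 5 3 0 8 → sum 50
Total = 94.
94 mod 10 = 4, so the number is invalid.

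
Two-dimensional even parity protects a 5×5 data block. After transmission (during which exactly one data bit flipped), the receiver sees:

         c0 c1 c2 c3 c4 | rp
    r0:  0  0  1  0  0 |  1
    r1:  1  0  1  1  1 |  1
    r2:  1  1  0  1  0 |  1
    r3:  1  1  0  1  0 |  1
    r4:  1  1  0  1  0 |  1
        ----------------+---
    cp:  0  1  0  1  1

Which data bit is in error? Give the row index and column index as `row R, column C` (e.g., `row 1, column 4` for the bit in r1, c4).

row 1, column 3

Recompute each row's even parity and compare to rp:
  r0: data parity 1, sent rp 1 → ok
  r1: data parity 0, sent rp 1 → mismatch
  r2: data parity 1, sent rp 1 → ok
  r3: data parity 1, sent rp 1 → ok
  r4: data parity 1, sent rp 1 → ok
Recompute each column's even parity and compare to cp:
  c0: data parity 0, sent cp 0 → ok
  c1: data parity 1, sent cp 1 → ok
  c2: data parity 0, sent cp 0 → ok
  c3: data parity 0, sent cp 1 → mismatch
  c4: data parity 1, sent cp 1 → ok
Exactly one row (r1) and one column (c3) fail → the flipped bit is at their intersection.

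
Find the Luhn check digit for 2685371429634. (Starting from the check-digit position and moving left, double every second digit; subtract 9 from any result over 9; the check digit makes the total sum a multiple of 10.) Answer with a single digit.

2

Partial digits right→left: 4 3 6 9 2 4 1 7 3 5 8 6 2
Double every second digit counting from the check-digit position (so the 1st, 3rd, 5th, ... of the partial from the right).
  doubled (with −9 where >9): 8 3 4 2 6 7 4 → sum 34
  kept as-is: 3 9 4 7 5 6 → sum 34
Total = 34 + 34 = 68.
Check digit = (10 − (68 mod 10)) mod 10 = 2.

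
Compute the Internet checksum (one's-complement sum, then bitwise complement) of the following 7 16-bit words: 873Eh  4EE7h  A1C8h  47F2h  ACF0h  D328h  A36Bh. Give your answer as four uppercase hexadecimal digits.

1C9A

One's-complement addition (fold any carry out of bit 15 back into bit 0):
  0x873E + 0x4EE7 = 0x0D625
  0xD625 + 0xA1C8 = 0x177ED → wrap carry → 0x77EE
  0x77EE + 0x47F2 = 0x0BFE0
  0xBFE0 + 0xACF0 = 0x16CD0 → wrap carry → 0x6CD1
  0x6CD1 + 0xD328 = 0x13FF9 → wrap carry → 0x3FFA
  0x3FFA + 0xA36B = 0x0E365
One's-complement sum = 0xE365.
Checksum = ~0xE365 & 0xFFFF = 0x1C9A.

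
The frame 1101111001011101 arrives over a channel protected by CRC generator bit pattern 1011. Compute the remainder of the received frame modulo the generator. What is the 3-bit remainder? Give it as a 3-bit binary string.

000

Modulo-2 division of 1101111001011101 by 1011:
  pos 0: 1101 XOR 1011 = 0110
  pos 1: 1101 XOR 1011 = 0110
  pos 2: 1101 XOR 1011 = 0110
  pos 3: 1101 XOR 1011 = 0110
  pos 4: 1100 XOR 1011 = 0111
  pos 5: 1110 XOR 1011 = 0101
  pos 6: 1011 XOR 1011 = 0000
  pos 11: 1110 XOR 1011 = 0101
  pos 12: 1011 XOR 1011 = 0000
Remainder = 000 (zero — the frame passes the CRC check).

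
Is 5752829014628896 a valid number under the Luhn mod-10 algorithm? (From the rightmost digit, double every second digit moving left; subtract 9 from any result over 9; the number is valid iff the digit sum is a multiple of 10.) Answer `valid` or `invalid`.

valid

From the right, keep odd positions and double even positions (subtract 9 from any doubled value over 9):
  doubled (positions 2,4,...): 9 7 3 2 9 7 1 1 → sum 39
  kept (positions 1,3,...): 6 8 2 4 0 2 2 7 → sum 31
Total = 70.
70 mod 10 = 0, so the number is valid.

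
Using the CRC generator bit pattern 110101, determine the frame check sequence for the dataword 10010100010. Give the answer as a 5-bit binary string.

00101

Append 5 zeros: 1001010001000000. Divide by 110101 (XOR where the leading bit is 1):
  pos 0: 100101 XOR 110101 = 010000
  pos 1: 100000 XOR 110101 = 010101
  pos 2: 101010 XOR 110101 = 011111
  pos 3: 111110 XOR 110101 = 001011
  pos 5: 101110 XOR 110101 = 011011
  pos 6: 110110 XOR 110101 = 000011
  pos 10: 110000 XOR 110101 = 000101
Remainder (last 5 bits) = 00101. This is the CRC / FCS.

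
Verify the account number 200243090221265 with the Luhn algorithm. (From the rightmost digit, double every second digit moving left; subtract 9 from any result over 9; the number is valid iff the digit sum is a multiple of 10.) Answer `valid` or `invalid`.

From the right, keep odd positions and double even positions (subtract 9 from any doubled value over 9):
  doubled (positions 2,4,...): 3 2 4 9 6 4 0 → sum 28
  kept (positions 1,3,...): 5 2 2 0 0 4 0 2 → sum 15
Total = 43.
43 mod 10 = 3, so the number is invalid.

invalid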